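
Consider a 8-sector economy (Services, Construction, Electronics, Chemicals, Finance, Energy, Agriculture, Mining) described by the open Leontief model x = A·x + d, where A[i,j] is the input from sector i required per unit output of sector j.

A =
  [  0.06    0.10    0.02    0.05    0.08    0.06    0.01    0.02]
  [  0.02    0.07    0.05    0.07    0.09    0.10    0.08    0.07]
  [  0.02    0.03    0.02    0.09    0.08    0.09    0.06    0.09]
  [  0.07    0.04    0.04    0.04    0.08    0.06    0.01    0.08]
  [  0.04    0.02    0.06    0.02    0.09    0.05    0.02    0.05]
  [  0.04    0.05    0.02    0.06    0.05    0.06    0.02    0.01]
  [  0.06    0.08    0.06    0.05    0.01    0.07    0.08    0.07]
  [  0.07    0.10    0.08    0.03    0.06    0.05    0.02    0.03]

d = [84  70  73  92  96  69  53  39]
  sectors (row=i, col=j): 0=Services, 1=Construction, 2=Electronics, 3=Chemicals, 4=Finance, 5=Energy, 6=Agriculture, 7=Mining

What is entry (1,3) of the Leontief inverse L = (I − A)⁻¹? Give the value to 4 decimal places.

L[1,3] = 0.1172

Form M = I − A:
  [  0.94   -0.10   -0.02   -0.05   -0.08   -0.06   -0.01   -0.02]
  [ -0.02    0.93   -0.05   -0.07   -0.09   -0.10   -0.08   -0.07]
  [ -0.02   -0.03    0.98   -0.09   -0.08   -0.09   -0.06   -0.09]
  [ -0.07   -0.04   -0.04    0.96   -0.08   -0.06   -0.01   -0.08]
  [ -0.04   -0.02   -0.06   -0.02    0.91   -0.05   -0.02   -0.05]
  [ -0.04   -0.05   -0.02   -0.06   -0.05    0.94   -0.02   -0.01]
  [ -0.06   -0.08   -0.06   -0.05   -0.01   -0.07    0.92   -0.07]
  [ -0.07   -0.10   -0.08   -0.03   -0.06   -0.05   -0.02    0.97]
Leontief inverse L = M⁻¹:
  [  1.0906    0.1399    0.0496    0.0846    0.1314    0.1071    0.0345    0.0545]
  [  0.0643    1.1250    0.0930    0.1172    0.1535    0.1632    0.1153    0.1187]
  [  0.0608    0.0782    1.0580    0.1283    0.1347    0.1422    0.0867    0.1303]
  [  0.1040    0.0833    0.0717    1.0745    0.1318    0.1064    0.0324    0.1137]
  [  0.0670    0.0532    0.0862    0.0491    1.1325    0.0888    0.0398    0.0794]
  [  0.0645    0.0800    0.0420    0.0865    0.0879    1.0955    0.0379    0.0367]
  [  0.0998    0.1343    0.0969    0.0950    0.0657    0.1285    1.1138    0.1137]
  [  0.1031    0.1453    0.1121    0.0715    0.1164    0.1042    0.0499    1.0705]
Total output x = L · d:
  x_0 = 1.0906·84 + 0.1399·70 + 0.0496·73 + 0.0846·92 + 0.1314·96 + 0.1071·69 + 0.0345·53 + 0.0545·39 = 136.7708
  x_1 = 0.0643·84 + 1.1250·70 + 0.0930·73 + 0.1172·92 + 0.1535·96 + 0.1632·69 + 0.1153·53 + 0.1187·39 = 138.4604
  x_2 = 0.0608·84 + 0.0782·70 + 1.0580·73 + 0.1283·92 + 0.1347·96 + 0.1422·69 + 0.0867·53 + 0.1303·39 = 132.0418
  x_3 = 0.1040·84 + 0.0833·70 + 0.0717·73 + 1.0745·92 + 0.1318·96 + 0.1064·69 + 0.0324·53 + 0.1137·39 = 144.8048
  x_4 = 0.0670·84 + 0.0532·70 + 0.0862·73 + 0.0491·92 + 1.1325·96 + 0.0888·69 + 0.0398·53 + 0.0794·39 = 140.2160
  x_5 = 0.0645·84 + 0.0800·70 + 0.0420·73 + 0.0865·92 + 0.0879·96 + 1.0955·69 + 0.0379·53 + 0.0367·39 = 109.5128
  x_6 = 0.0998·84 + 0.1343·70 + 0.0969·73 + 0.0950·92 + 0.0657·96 + 0.1285·69 + 1.1138·53 + 0.1137·39 = 112.2375
  x_7 = 0.1031·84 + 0.1453·70 + 0.1121·73 + 0.0715·92 + 0.1164·96 + 0.1042·69 + 0.0499·53 + 1.0705·39 = 96.3514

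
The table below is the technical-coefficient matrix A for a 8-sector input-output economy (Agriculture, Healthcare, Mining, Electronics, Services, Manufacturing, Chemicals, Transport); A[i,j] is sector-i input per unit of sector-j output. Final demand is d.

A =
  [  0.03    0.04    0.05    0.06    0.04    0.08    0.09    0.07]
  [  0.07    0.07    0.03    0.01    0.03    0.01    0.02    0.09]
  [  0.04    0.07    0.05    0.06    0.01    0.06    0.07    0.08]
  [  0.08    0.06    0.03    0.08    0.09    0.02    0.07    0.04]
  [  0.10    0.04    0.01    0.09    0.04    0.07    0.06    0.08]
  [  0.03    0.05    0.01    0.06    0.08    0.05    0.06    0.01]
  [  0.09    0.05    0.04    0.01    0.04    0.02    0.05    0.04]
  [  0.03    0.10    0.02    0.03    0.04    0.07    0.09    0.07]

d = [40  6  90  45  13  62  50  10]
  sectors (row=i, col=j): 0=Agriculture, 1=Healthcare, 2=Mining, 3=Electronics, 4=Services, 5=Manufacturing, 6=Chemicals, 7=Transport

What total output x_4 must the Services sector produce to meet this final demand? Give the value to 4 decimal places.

Form M = I − A:
  [  0.97   -0.04   -0.05   -0.06   -0.04   -0.08   -0.09   -0.07]
  [ -0.07    0.93   -0.03   -0.01   -0.03   -0.01   -0.02   -0.09]
  [ -0.04   -0.07    0.95   -0.06   -0.01   -0.06   -0.07   -0.08]
  [ -0.08   -0.06   -0.03    0.92   -0.09   -0.02   -0.07   -0.04]
  [ -0.10   -0.04   -0.01   -0.09    0.96   -0.07   -0.06   -0.08]
  [ -0.03   -0.05   -0.01   -0.06   -0.08    0.95   -0.06   -0.01]
  [ -0.09   -0.05   -0.04   -0.01   -0.04   -0.02    0.95   -0.04]
  [ -0.03   -0.10   -0.02   -0.03   -0.04   -0.07   -0.09    0.93]
Leontief inverse L = M⁻¹:
  [  1.0761    0.0872    0.0727    0.0962    0.0775    0.1152    0.1392    0.1137]
  [  0.1005    1.1065    0.0474    0.0342    0.0533    0.0383    0.0567    0.1276]
  [  0.0824    0.1167    1.0725    0.0923    0.0446    0.0927    0.1165    0.1236]
  [  0.1315    0.1069    0.0547    1.1208    0.1281    0.0579    0.1216    0.0900]
  [  0.1485    0.0899    0.0349    0.1315    1.0827    0.1101    0.1157    0.1278]
  [  0.0695    0.0834    0.0266    0.0906    0.1098    1.0764    0.0961    0.0446]
  [  0.1230    0.0842    0.0589    0.0366    0.0644    0.0490    1.0875    0.0769]
  [  0.0751    0.1460    0.0415    0.0609    0.0744    0.1022    0.1345    1.1145]
Total output x = L · d:
  x_0 = 1.0761·40 + 0.0872·6 + 0.0727·90 + 0.0962·45 + 0.0775·13 + 0.1152·62 + 0.1392·50 + 0.1137·10 = 70.6843
  x_1 = 0.1005·40 + 1.1065·6 + 0.0474·90 + 0.0342·45 + 0.0533·13 + 0.0383·62 + 0.0567·50 + 0.1276·10 = 23.6412
  x_2 = 0.0824·40 + 0.1167·6 + 1.0725·90 + 0.0923·45 + 0.0446·13 + 0.0927·62 + 0.1165·50 + 0.1236·10 = 118.0594
  x_3 = 0.1315·40 + 0.1069·6 + 0.0547·90 + 1.1208·45 + 0.1281·13 + 0.0579·62 + 0.1216·50 + 0.0900·10 = 73.4910
  x_4 = 0.1485·40 + 0.0899·6 + 0.0349·90 + 0.1315·45 + 1.0827·13 + 0.1101·62 + 0.1157·50 + 0.1278·10 = 43.4962
  x_5 = 0.0695·40 + 0.0834·6 + 0.0266·90 + 0.0906·45 + 0.1098·13 + 1.0764·62 + 0.0961·50 + 0.0446·10 = 83.1698
  x_6 = 0.1230·40 + 0.0842·6 + 0.0589·90 + 0.0366·45 + 0.0644·13 + 0.0490·62 + 1.0875·50 + 0.0769·10 = 71.3949
  x_7 = 0.0751·40 + 0.1460·6 + 0.0415·90 + 0.0609·45 + 0.0744·13 + 0.1022·62 + 0.1345·50 + 1.1145·10 = 35.5246

43.4962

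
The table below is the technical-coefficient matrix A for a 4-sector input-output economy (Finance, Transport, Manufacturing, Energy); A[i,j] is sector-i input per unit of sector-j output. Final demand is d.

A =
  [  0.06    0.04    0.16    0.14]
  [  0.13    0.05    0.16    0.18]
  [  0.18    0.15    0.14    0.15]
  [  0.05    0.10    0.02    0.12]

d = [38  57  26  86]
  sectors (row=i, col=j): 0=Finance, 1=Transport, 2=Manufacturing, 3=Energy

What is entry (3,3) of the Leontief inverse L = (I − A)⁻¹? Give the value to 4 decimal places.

L[3,3] = 1.1929

Form M = I − A:
  [  0.94   -0.04   -0.16   -0.14]
  [ -0.13    0.95   -0.16   -0.18]
  [ -0.18   -0.15    0.86   -0.15]
  [ -0.05   -0.10   -0.02    0.88]
Leontief inverse L = M⁻¹:
  [  1.1378    0.1112    0.2381    0.2443]
  [  0.2235    1.1360    0.2602    0.3123]
  [  0.2940    0.2460    1.2706    0.3137]
  [  0.0967    0.1410    0.0720    1.1929]
Total output x = L · d:
  x_0 = 1.1378·38 + 0.1112·57 + 0.2381·26 + 0.2443·86 = 76.7779
  x_1 = 0.2235·38 + 1.1360·57 + 0.2602·26 + 0.3123·86 = 106.8678
  x_2 = 0.2940·38 + 0.2460·57 + 1.2706·26 + 0.3137·86 = 85.2043
  x_3 = 0.0967·38 + 0.1410·57 + 0.0720·26 + 1.1929·86 = 116.1702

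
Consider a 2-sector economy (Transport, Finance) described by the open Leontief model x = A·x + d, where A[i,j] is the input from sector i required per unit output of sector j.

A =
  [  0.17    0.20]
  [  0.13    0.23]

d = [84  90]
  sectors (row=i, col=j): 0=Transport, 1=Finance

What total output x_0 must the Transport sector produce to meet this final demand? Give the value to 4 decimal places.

134.8557

Form M = I − A:
  [  0.83   -0.20]
  [ -0.13    0.77]
Leontief inverse L = M⁻¹:
  [  1.2559    0.3262]
  [  0.2120    1.3538]
Total output x = L · d:
  x_0 = 1.2559·84 + 0.3262·90 = 134.8557
  x_1 = 0.2120·84 + 1.3538·90 = 139.6510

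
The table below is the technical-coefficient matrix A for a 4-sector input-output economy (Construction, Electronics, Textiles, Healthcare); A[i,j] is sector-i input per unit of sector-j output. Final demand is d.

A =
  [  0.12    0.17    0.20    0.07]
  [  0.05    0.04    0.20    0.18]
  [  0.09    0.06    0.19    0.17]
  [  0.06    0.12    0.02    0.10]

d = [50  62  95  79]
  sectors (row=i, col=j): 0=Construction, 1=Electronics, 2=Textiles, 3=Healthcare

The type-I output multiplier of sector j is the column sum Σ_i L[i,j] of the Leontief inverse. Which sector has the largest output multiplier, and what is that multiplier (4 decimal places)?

Form M = I − A:
  [  0.88   -0.17   -0.20   -0.07]
  [ -0.05    0.96   -0.20   -0.18]
  [ -0.09   -0.06    0.81   -0.17]
  [ -0.06   -0.12   -0.02    0.90]
Leontief inverse L = M⁻¹:
  [  1.2036    0.2631    0.3675    0.2156]
  [  0.1153    1.1180    0.3117    0.2914]
  [  0.1631    0.1477    1.3185    0.2913]
  [  0.0992    0.1699    0.0954    1.1708]
Total output x = L · d:
  x_0 = 1.2036·50 + 0.2631·62 + 0.3675·95 + 0.2156·79 = 128.4329
  x_1 = 0.1153·50 + 1.1180·62 + 0.3117·95 + 0.2914·79 = 127.7150
  x_2 = 0.1631·50 + 0.1477·62 + 1.3185·95 + 0.2913·79 = 165.5803
  x_3 = 0.0992·50 + 0.1699·62 + 0.0954·95 + 1.1708·79 = 117.0482
Output multipliers (column sums of L):
  Construction: 1.5812
  Electronics: 1.6986
  Textiles: 2.0930
  Healthcare: 1.9692

Textiles (2.0930)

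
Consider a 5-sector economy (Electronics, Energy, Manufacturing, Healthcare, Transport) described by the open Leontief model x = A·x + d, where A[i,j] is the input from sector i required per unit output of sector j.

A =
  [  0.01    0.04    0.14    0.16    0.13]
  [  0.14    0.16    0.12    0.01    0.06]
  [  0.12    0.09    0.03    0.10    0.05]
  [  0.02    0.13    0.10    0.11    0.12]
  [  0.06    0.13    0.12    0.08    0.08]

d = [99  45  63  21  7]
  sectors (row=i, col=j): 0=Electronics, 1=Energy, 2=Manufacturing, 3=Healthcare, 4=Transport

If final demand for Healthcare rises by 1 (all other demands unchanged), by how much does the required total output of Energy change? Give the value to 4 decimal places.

0.0886

Form M = I − A:
  [  0.99   -0.04   -0.14   -0.16   -0.13]
  [ -0.14    0.84   -0.12   -0.01   -0.06]
  [ -0.12   -0.09    0.97   -0.10   -0.05]
  [ -0.02   -0.13   -0.10    0.89   -0.12]
  [ -0.06   -0.13   -0.12   -0.08    0.92]
Leontief inverse L = M⁻¹:
  [  1.0746    0.1435    0.2227    0.2382    0.2044]
  [  0.2136    1.2580    0.2123    0.0886    0.1353]
  [  0.1690    0.1708    1.1082    0.1673    0.1171]
  [  0.0919    0.2372    0.1882    1.1813    0.1928]
  [  0.1303    0.2300    0.2054    0.1526    1.1514]
Total output x = L · d:
  x_0 = 1.0746·99 + 0.1435·45 + 0.2227·63 + 0.2382·21 + 0.2044·7 = 133.3048
  x_1 = 0.2136·99 + 1.2580·45 + 0.2123·63 + 0.0886·21 + 0.1353·7 = 93.9467
  x_2 = 0.1690·99 + 0.1708·45 + 1.1082·63 + 0.1673·21 + 0.1171·7 = 98.5602
  x_3 = 0.0919·99 + 0.2372·45 + 0.1882·63 + 1.1813·21 + 0.1928·7 = 57.7867
  x_4 = 0.1303·99 + 0.2300·45 + 0.2054·63 + 0.1526·21 + 1.1514·7 = 47.4582
Δx_1 = L[1,3] · Δd_3 = 0.0886 · 1 = 0.0886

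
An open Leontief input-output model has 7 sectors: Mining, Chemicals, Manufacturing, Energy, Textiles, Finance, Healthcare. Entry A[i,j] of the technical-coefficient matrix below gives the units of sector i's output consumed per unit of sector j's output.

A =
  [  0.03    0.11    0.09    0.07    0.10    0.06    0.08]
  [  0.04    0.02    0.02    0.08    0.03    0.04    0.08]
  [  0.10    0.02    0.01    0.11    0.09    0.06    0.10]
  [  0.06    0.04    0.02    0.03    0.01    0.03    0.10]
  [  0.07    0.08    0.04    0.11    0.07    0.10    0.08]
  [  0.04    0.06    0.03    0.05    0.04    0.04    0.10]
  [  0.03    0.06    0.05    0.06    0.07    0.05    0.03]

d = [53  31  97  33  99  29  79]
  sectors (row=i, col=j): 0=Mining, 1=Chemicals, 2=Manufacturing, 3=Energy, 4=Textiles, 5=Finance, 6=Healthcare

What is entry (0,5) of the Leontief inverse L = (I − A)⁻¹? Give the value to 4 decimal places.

Form M = I − A:
  [  0.97   -0.11   -0.09   -0.07   -0.10   -0.06   -0.08]
  [ -0.04    0.98   -0.02   -0.08   -0.03   -0.04   -0.08]
  [ -0.10   -0.02    0.99   -0.11   -0.09   -0.06   -0.10]
  [ -0.06   -0.04   -0.02    0.97   -0.01   -0.03   -0.10]
  [ -0.07   -0.08   -0.04   -0.11    0.93   -0.10   -0.08]
  [ -0.04   -0.06   -0.03   -0.05   -0.04    0.96   -0.10]
  [ -0.03   -0.06   -0.05   -0.06   -0.07   -0.05    0.97]
Leontief inverse L = M⁻¹:
  [  1.0784    0.1574    0.1211    0.1366    0.1504    0.1094    0.1522]
  [  0.0649    1.0492    0.0397    0.1130    0.0577    0.0660    0.1192]
  [  0.1402    0.0715    1.0447    0.1656    0.1372    0.1051    0.1644]
  [  0.0819    0.0682    0.0403    1.0626    0.0389    0.0548    0.1349]
  [  0.1152    0.1311    0.0740    0.1714    1.1187    0.1471    0.1531]
  [  0.0688    0.0930    0.0527    0.0911    0.0734    1.0712    0.1447]
  [  0.0615    0.0919    0.0706    0.1026    0.1022    0.0821    1.0783]
Total output x = L · d:
  x_0 = 1.0784·53 + 0.1574·31 + 0.1211·97 + 0.1366·33 + 0.1504·99 + 0.1094·29 + 0.1522·79 = 108.3670
  x_1 = 0.0649·53 + 1.0492·31 + 0.0397·97 + 0.1130·33 + 0.0577·99 + 0.0660·29 + 0.1192·79 = 60.5924
  x_2 = 0.1402·53 + 0.0715·31 + 1.0447·97 + 0.1656·33 + 0.1372·99 + 0.1051·29 + 0.1644·79 = 146.0555
  x_3 = 0.0819·53 + 0.0682·31 + 0.0403·97 + 1.0626·33 + 0.0389·99 + 0.0548·29 + 0.1349·79 = 61.5293
  x_4 = 0.1152·53 + 0.1311·31 + 0.0740·97 + 0.1714·33 + 1.1187·99 + 0.1471·29 + 0.1531·79 = 150.1153
  x_5 = 0.0688·53 + 0.0930·31 + 0.0527·97 + 0.0911·33 + 0.0734·99 + 1.0712·29 + 0.1447·79 = 64.4125
  x_6 = 0.0615·53 + 0.0919·31 + 0.0706·97 + 0.1026·33 + 0.1022·99 + 0.0821·29 + 1.0783·79 = 114.0307

L[0,5] = 0.1094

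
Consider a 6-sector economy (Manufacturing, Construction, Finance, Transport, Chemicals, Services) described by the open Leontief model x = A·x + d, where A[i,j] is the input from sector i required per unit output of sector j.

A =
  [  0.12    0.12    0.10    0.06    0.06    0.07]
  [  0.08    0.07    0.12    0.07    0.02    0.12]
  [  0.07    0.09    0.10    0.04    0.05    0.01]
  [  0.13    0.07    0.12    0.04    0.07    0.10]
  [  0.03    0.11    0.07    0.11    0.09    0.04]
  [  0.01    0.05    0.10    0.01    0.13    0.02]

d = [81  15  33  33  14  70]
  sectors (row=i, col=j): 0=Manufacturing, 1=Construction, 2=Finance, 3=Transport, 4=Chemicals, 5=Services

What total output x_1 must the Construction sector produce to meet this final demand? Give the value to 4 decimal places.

51.7706

Form M = I − A:
  [  0.88   -0.12   -0.10   -0.06   -0.06   -0.07]
  [ -0.08    0.93   -0.12   -0.07   -0.02   -0.12]
  [ -0.07   -0.09    0.90   -0.04   -0.05   -0.01]
  [ -0.13   -0.07   -0.12    0.96   -0.07   -0.10]
  [ -0.03   -0.11   -0.07   -0.11    0.91   -0.04]
  [ -0.01   -0.05   -0.10   -0.01   -0.13    0.98]
Leontief inverse L = M⁻¹:
  [  1.1928    0.2028    0.1983    0.1128    0.1210    0.1285]
  [  0.1411    1.1401    0.2071    0.1113    0.0781    0.1663]
  [  0.1213    0.1476    1.1671    0.0776    0.0885    0.0502]
  [  0.1985    0.1526    0.2152    1.0911    0.1339    0.1518]
  [  0.0917    0.1787    0.1541    0.1571    1.1427    0.0927]
  [  0.0459    0.1006    0.1543    0.0467    0.1672    1.0492]
Total output x = L · d:
  x_0 = 1.1928·81 + 0.2028·15 + 0.1983·33 + 0.1128·33 + 0.1210·14 + 0.1285·70 = 120.6191
  x_1 = 0.1411·81 + 1.1401·15 + 0.2071·33 + 0.1113·33 + 0.0781·14 + 0.1663·70 = 51.7706
  x_2 = 0.1213·81 + 0.1476·15 + 1.1671·33 + 0.0776·33 + 0.0885·14 + 0.0502·70 = 57.8681
  x_3 = 0.1985·81 + 0.1526·15 + 0.2152·33 + 1.0911·33 + 0.1339·14 + 0.1518·70 = 73.9727
  x_4 = 0.0917·81 + 0.1787·15 + 0.1541·33 + 0.1571·33 + 1.1427·14 + 0.0927·70 = 42.8648
  x_5 = 0.0459·81 + 0.1006·15 + 0.1543·33 + 0.0467·33 + 0.1672·14 + 1.0492·70 = 87.6466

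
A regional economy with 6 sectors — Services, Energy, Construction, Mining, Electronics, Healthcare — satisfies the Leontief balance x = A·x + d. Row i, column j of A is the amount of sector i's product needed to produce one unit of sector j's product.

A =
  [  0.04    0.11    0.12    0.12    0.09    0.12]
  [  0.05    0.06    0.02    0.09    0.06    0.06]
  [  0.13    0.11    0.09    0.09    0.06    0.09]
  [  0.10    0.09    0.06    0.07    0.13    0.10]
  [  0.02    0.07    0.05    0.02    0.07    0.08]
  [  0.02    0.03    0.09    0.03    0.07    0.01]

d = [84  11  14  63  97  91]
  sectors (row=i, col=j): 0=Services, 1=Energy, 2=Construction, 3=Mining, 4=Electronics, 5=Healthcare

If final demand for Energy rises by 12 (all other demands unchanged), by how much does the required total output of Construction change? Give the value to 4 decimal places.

Form M = I − A:
  [  0.96   -0.11   -0.12   -0.12   -0.09   -0.12]
  [ -0.05    0.94   -0.02   -0.09   -0.06   -0.06]
  [ -0.13   -0.11    0.91   -0.09   -0.06   -0.09]
  [ -0.10   -0.09   -0.06    0.93   -0.13   -0.10]
  [ -0.02   -0.07   -0.05   -0.02    0.93   -0.08]
  [ -0.02   -0.03   -0.09   -0.03   -0.07    0.99]
Leontief inverse L = M⁻¹:
  [  1.1048    0.1889    0.1912    0.1894    0.1726    0.1958]
  [  0.0836    1.1045    0.0601    0.1292    0.1091    0.1044]
  [  0.1910    0.1901    1.1635    0.1641    0.1414    0.1685]
  [  0.1513    0.1616    0.1263    1.1325    0.2044    0.1705]
  [  0.0479    0.1067    0.0843    0.0522    1.1082    0.1148]
  [  0.0502    0.0670    0.1212    0.0607    0.1042    1.0458]
Total output x = L · d:
  x_0 = 1.1048·84 + 0.1889·11 + 0.1912·14 + 0.1894·63 + 0.1726·97 + 0.1958·91 = 144.0535
  x_1 = 0.0836·84 + 1.1045·11 + 0.0601·14 + 0.1292·63 + 0.1091·97 + 0.1044·91 = 48.2393
  x_2 = 0.1910·84 + 0.1901·11 + 1.1635·14 + 0.1641·63 + 0.1414·97 + 0.1685·91 = 73.8151
  x_3 = 0.1513·84 + 0.1616·11 + 0.1263·14 + 1.1325·63 + 0.2044·97 + 0.1705·91 = 122.9448
  x_4 = 0.0479·84 + 0.1067·11 + 0.0843·14 + 0.0522·63 + 1.1082·97 + 0.1148·91 = 127.5994
  x_5 = 0.0502·84 + 0.0670·11 + 0.1212·14 + 0.0607·63 + 0.1042·97 + 1.0458·91 = 115.7494
Δx_2 = L[2,1] · Δd_1 = 0.1901 · 12 = 2.2816

2.2816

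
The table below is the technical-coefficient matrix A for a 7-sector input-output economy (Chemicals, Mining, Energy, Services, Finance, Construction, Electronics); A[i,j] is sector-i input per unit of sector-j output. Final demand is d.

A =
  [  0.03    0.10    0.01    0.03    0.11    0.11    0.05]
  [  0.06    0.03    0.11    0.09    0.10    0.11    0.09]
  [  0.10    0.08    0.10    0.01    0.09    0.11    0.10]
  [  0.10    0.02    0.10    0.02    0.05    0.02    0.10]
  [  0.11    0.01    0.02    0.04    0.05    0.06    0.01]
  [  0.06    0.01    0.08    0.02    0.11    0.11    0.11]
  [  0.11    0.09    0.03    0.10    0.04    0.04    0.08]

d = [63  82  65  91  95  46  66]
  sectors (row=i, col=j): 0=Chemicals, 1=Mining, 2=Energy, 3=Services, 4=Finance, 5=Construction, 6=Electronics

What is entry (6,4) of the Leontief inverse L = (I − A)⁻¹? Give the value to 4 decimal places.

L[6,4] = 0.1127

Form M = I − A:
  [  0.97   -0.10   -0.01   -0.03   -0.11   -0.11   -0.05]
  [ -0.06    0.97   -0.11   -0.09   -0.10   -0.11   -0.09]
  [ -0.10   -0.08    0.90   -0.01   -0.09   -0.11   -0.10]
  [ -0.10   -0.02   -0.10    0.98   -0.05   -0.02   -0.10]
  [ -0.11   -0.01   -0.02   -0.04    0.95   -0.06   -0.01]
  [ -0.06   -0.01   -0.08   -0.02   -0.11    0.89   -0.11]
  [ -0.11   -0.09   -0.03   -0.10   -0.04   -0.04    0.92]
Leontief inverse L = M⁻¹:
  [  1.0956    0.1331    0.0593    0.0683    0.1752    0.1775    0.1096]
  [  0.1523    1.0841    0.1768    0.1354    0.1859    0.1981    0.1740]
  [  0.1891    0.1379    1.1653    0.0607    0.1816    0.2063    0.1837]
  [  0.1633    0.0669    0.1424    1.0553    0.1114    0.0843    0.1569]
  [  0.1499    0.0376    0.0484    0.0604    1.0961    0.1066    0.0483]
  [  0.1373    0.0567    0.1305    0.0605    0.1821    1.1853    0.1775]
  [  0.1823    0.1378    0.0856    0.1434    0.1127    0.1127    1.1499]
Total output x = L · d:
  x_0 = 1.0956·63 + 0.1331·82 + 0.0593·65 + 0.0683·91 + 0.1752·95 + 0.1775·46 + 0.1096·66 = 122.0494
  x_1 = 0.1523·63 + 1.0841·82 + 0.1768·65 + 0.1354·91 + 0.1859·95 + 0.1981·46 + 0.1740·66 = 160.5540
  x_2 = 0.1891·63 + 0.1379·82 + 1.1653·65 + 0.0607·91 + 0.1816·95 + 0.2063·46 + 0.1837·66 = 143.3582
  x_3 = 0.1633·63 + 0.0669·82 + 0.1424·65 + 1.0553·91 + 0.1114·95 + 0.0843·46 + 0.1569·66 = 145.8738
  x_4 = 0.1499·63 + 0.0376·82 + 0.0484·65 + 0.0604·91 + 1.0961·95 + 0.1066·46 + 0.0483·66 = 133.3839
  x_5 = 0.1373·63 + 0.0567·82 + 0.1305·65 + 0.0605·91 + 0.1821·95 + 1.1853·46 + 0.1775·66 = 110.8286
  x_6 = 0.1823·63 + 0.1378·82 + 0.0856·65 + 0.1434·91 + 0.1127·95 + 0.1127·46 + 1.1499·66 = 133.1869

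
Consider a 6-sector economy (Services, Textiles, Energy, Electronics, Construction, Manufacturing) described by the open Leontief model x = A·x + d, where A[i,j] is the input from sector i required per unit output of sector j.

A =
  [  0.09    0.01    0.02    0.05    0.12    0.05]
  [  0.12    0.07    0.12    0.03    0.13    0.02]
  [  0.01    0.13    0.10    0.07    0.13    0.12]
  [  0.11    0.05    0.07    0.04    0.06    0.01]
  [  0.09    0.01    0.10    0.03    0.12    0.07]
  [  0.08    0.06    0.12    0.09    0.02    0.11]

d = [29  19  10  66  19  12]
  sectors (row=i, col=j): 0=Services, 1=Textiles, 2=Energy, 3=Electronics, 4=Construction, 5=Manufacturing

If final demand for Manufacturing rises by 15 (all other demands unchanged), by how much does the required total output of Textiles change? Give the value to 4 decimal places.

1.2068

Form M = I − A:
  [  0.91   -0.01   -0.02   -0.05   -0.12   -0.05]
  [ -0.12    0.93   -0.12   -0.03   -0.13   -0.02]
  [ -0.01   -0.13    0.90   -0.07   -0.13   -0.12]
  [ -0.11   -0.05   -0.07    0.96   -0.06   -0.01]
  [ -0.09   -0.01   -0.10   -0.03    0.88   -0.07]
  [ -0.08   -0.06   -0.12   -0.09   -0.02    0.89]
Leontief inverse L = M⁻¹:
  [  1.1390    0.0336    0.0675    0.0792    0.1777    0.0887]
  [  0.1876    1.1160    0.1945    0.0734    0.2260    0.0805]
  [  0.0927    0.1900    1.1991    0.1233    0.2306    0.1907]
  [  0.1577    0.0801    0.1177    1.0694    0.1247    0.0484]
  [  0.1462    0.0494    0.1650    0.0704    1.1957    0.1264]
  [  0.1468    0.1131    0.1965    0.1384    0.1018    1.1704]
Total output x = L · d:
  x_0 = 1.1390·29 + 0.0336·19 + 0.0675·10 + 0.0792·66 + 0.1777·19 + 0.0887·12 = 44.0094
  x_1 = 0.1876·29 + 1.1160·19 + 0.1945·10 + 0.0734·66 + 0.2260·19 + 0.0805·12 = 38.6978
  x_2 = 0.0927·29 + 0.1900·19 + 1.1991·10 + 0.1233·66 + 0.2306·19 + 0.1907·12 = 33.0972
  x_3 = 0.1577·29 + 0.0801·19 + 0.1177·10 + 1.0694·66 + 0.1247·19 + 0.0484·12 = 80.8023
  x_4 = 0.1462·29 + 0.0494·19 + 0.1650·10 + 0.0704·66 + 1.1957·19 + 0.1264·12 = 35.7108
  x_5 = 0.1468·29 + 0.1131·19 + 0.1965·10 + 0.1384·66 + 0.1018·19 + 1.1704·12 = 33.4839
Δx_1 = L[1,5] · Δd_5 = 0.0805 · 15 = 1.2068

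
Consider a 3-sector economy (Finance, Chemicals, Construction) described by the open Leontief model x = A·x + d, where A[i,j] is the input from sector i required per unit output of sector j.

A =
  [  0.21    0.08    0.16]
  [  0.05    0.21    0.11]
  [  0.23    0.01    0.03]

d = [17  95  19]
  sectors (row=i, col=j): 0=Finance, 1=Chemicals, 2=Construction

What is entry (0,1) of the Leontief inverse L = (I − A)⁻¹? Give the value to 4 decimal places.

Form M = I − A:
  [  0.79   -0.08   -0.16]
  [ -0.05    0.79   -0.11]
  [ -0.23   -0.01    0.97]
Leontief inverse L = M⁻¹:
  [  1.3437    0.1391    0.2374]
  [  0.1296    1.2811    0.1667]
  [  0.3200    0.0462    1.0889]
Total output x = L · d:
  x_0 = 1.3437·17 + 0.1391·95 + 0.2374·19 = 40.5674
  x_1 = 0.1296·17 + 1.2811·95 + 0.1667·19 = 127.0699
  x_2 = 0.3200·17 + 0.0462·95 + 1.0889·19 = 30.5167

L[0,1] = 0.1391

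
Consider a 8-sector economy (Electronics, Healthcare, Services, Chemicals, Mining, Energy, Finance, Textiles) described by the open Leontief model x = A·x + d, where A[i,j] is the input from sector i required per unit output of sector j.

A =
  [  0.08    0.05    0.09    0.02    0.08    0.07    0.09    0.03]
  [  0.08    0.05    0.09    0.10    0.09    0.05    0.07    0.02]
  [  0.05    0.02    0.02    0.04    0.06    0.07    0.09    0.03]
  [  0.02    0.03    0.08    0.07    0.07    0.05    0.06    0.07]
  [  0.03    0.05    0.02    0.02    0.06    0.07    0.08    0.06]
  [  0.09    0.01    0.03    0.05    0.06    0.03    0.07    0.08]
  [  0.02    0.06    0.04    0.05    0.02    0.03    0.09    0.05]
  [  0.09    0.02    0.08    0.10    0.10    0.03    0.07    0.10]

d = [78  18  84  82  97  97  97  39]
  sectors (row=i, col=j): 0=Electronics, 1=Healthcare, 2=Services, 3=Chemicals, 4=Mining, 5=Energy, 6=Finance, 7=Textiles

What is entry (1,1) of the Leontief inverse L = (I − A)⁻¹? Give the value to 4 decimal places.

L[1,1] = 1.0872

Form M = I − A:
  [  0.92   -0.05   -0.09   -0.02   -0.08   -0.07   -0.09   -0.03]
  [ -0.08    0.95   -0.09   -0.10   -0.09   -0.05   -0.07   -0.02]
  [ -0.05   -0.02    0.98   -0.04   -0.06   -0.07   -0.09   -0.03]
  [ -0.02   -0.03   -0.08    0.93   -0.07   -0.05   -0.06   -0.07]
  [ -0.03   -0.05   -0.02   -0.02    0.94   -0.07   -0.08   -0.06]
  [ -0.09   -0.01   -0.03   -0.05   -0.06    0.97   -0.07   -0.08]
  [ -0.02   -0.06   -0.04   -0.05   -0.02   -0.03    0.91   -0.05]
  [ -0.09   -0.02   -0.08   -0.10   -0.10   -0.03   -0.07    0.90]
Leontief inverse L = M⁻¹:
  [  1.1302    0.0848    0.1363    0.0656    0.1371    0.1165    0.1631    0.0778]
  [  0.1307    1.0872    0.1422    0.1503    0.1528    0.1013    0.1473    0.0723]
  [  0.0862    0.0461    1.0554    0.0750    0.1016    0.1025    0.1435    0.0688]
  [  0.0629    0.0587    0.1220    1.1149    0.1226    0.0901    0.1230    0.1172]
  [  0.0701    0.0767    0.0579    0.0597    1.1055    0.1034    0.1354    0.1010]
  [  0.1325    0.0393    0.0736    0.0905    0.1107    1.0684    0.1309    0.1244]
  [  0.0547    0.0851    0.0768    0.0888    0.0616    0.0609    1.1410    0.0861]
  [  0.1470    0.0597    0.1390    0.1570    0.1711    0.0849    0.1542    1.1617]
Total output x = L · d:
  x_0 = 1.1302·78 + 0.0848·18 + 0.1363·84 + 0.0656·82 + 0.1371·97 + 0.1165·97 + 0.1631·97 + 0.0778·39 = 149.9608
  x_1 = 0.1307·78 + 1.0872·18 + 0.1422·84 + 0.1503·82 + 0.1528·97 + 0.1013·97 + 0.1473·97 + 0.0723·39 = 95.7906
  x_2 = 0.0862·78 + 0.0461·18 + 1.0554·84 + 0.0750·82 + 0.1016·97 + 0.1025·97 + 0.1435·97 + 0.0688·39 = 138.7524
  x_3 = 0.0629·78 + 0.0587·18 + 0.1220·84 + 1.1149·82 + 0.1226·97 + 0.0901·97 + 0.1230·97 + 0.1172·39 = 144.7819
  x_4 = 0.0701·78 + 0.0767·18 + 0.0579·84 + 0.0597·82 + 1.1055·97 + 0.1034·97 + 0.1354·97 + 0.1010·39 = 150.9422
  x_5 = 0.1325·78 + 0.0393·18 + 0.0736·84 + 0.0905·82 + 0.1107·97 + 1.0684·97 + 0.1309·97 + 0.1244·39 = 156.5657
  x_6 = 0.0547·78 + 0.0851·18 + 0.0768·84 + 0.0888·82 + 0.0616·97 + 0.0609·97 + 1.1410·97 + 0.0861·39 = 145.4514
  x_7 = 0.1470·78 + 0.0597·18 + 0.1390·84 + 0.1570·82 + 0.1711·97 + 0.0849·97 + 0.1542·97 + 1.1617·39 = 122.1816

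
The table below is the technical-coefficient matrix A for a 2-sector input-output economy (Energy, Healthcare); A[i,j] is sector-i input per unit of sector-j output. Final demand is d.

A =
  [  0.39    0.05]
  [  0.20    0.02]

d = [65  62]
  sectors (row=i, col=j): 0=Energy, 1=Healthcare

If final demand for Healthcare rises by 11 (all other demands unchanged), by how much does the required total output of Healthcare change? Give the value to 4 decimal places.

Form M = I − A:
  [  0.61   -0.05]
  [ -0.20    0.98]
Leontief inverse L = M⁻¹:
  [  1.6672    0.0851]
  [  0.3403    1.0378]
Total output x = L · d:
  x_0 = 1.6672·65 + 0.0851·62 = 113.6441
  x_1 = 0.3403·65 + 1.0378·62 = 86.4580
Δx_1 = L[1,1] · Δd_1 = 1.0378 · 11 = 11.4154

11.4154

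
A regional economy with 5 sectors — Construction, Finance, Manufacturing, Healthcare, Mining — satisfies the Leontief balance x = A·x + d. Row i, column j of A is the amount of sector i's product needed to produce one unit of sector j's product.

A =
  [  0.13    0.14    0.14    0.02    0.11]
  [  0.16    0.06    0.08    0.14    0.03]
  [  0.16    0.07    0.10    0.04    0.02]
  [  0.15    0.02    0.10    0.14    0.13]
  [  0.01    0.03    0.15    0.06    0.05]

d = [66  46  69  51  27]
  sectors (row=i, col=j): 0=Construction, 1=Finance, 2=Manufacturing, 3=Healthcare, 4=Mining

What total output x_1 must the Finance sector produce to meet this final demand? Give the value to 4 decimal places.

Form M = I − A:
  [  0.87   -0.14   -0.14   -0.02   -0.11]
  [ -0.16    0.94   -0.08   -0.14   -0.03]
  [ -0.16   -0.07    0.90   -0.04   -0.02]
  [ -0.15   -0.02   -0.10    0.86   -0.13]
  [ -0.01   -0.03   -0.15   -0.06    0.95]
Leontief inverse L = M⁻¹:
  [  1.2517    0.2124    0.2514    0.0872    0.1689]
  [  0.2773    1.1263    0.1826    0.2052    0.0996]
  [  0.2577    0.1307    1.1843    0.0873    0.0708]
  [  0.2667    0.0881    0.2174    1.2076    0.2035]
  [  0.0795    0.0640    0.2091    0.0975    1.0816]
Total output x = L · d:
  x_0 = 1.2517·66 + 0.2124·46 + 0.2514·69 + 0.0872·51 + 0.1689·27 = 118.7332
  x_1 = 0.2773·66 + 1.1263·46 + 0.1826·69 + 0.2052·51 + 0.0996·27 = 95.8657
  x_2 = 0.2577·66 + 0.1307·46 + 1.1843·69 + 0.0873·51 + 0.0708·27 = 111.1040
  x_3 = 0.2667·66 + 0.0881·46 + 0.2174·69 + 1.2076·51 + 0.2035·27 = 103.7451
  x_4 = 0.0795·66 + 0.0640·46 + 0.2091·69 + 0.0975·51 + 1.0816·27 = 56.7933

95.8657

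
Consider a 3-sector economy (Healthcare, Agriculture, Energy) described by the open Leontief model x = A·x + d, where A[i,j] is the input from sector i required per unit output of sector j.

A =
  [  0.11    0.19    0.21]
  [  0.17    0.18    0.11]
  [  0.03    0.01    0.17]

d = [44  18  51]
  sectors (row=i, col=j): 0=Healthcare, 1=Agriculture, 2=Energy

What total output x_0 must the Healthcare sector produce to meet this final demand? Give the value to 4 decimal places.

74.5414

Form M = I − A:
  [  0.89   -0.19   -0.21]
  [ -0.17    0.82   -0.11]
  [ -0.03   -0.01    0.83]
Leontief inverse L = M⁻¹:
  [  1.1884    0.2795    0.3377]
  [  0.2525    1.2809    0.2336]
  [  0.0460    0.0255    1.2198]
Total output x = L · d:
  x_0 = 1.1884·44 + 0.2795·18 + 0.3377·51 = 74.5414
  x_1 = 0.2525·44 + 1.2809·18 + 0.2336·51 = 46.0836
  x_2 = 0.0460·44 + 0.0255·18 + 1.2198·51 = 64.6953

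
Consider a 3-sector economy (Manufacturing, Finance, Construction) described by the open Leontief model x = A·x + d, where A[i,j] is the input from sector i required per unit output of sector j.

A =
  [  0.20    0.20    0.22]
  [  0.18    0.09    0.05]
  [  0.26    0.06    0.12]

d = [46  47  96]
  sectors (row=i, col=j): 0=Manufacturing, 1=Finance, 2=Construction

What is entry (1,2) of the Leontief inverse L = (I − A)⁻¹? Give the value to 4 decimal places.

Form M = I − A:
  [  0.80   -0.20   -0.22]
  [ -0.18    0.91   -0.05]
  [ -0.26   -0.06    0.88]
Leontief inverse L = M⁻¹:
  [  1.4518    0.3443    0.3825]
  [  0.3119    1.1770    0.1449]
  [  0.4502    0.1820    1.2593]
Total output x = L · d:
  x_0 = 1.4518·46 + 0.3443·47 + 0.3825·96 = 119.6844
  x_1 = 0.3119·46 + 1.1770·47 + 0.1449·96 = 83.5722
  x_2 = 0.4502·46 + 0.1820·47 + 1.2593·96 = 150.1503

L[1,2] = 0.1449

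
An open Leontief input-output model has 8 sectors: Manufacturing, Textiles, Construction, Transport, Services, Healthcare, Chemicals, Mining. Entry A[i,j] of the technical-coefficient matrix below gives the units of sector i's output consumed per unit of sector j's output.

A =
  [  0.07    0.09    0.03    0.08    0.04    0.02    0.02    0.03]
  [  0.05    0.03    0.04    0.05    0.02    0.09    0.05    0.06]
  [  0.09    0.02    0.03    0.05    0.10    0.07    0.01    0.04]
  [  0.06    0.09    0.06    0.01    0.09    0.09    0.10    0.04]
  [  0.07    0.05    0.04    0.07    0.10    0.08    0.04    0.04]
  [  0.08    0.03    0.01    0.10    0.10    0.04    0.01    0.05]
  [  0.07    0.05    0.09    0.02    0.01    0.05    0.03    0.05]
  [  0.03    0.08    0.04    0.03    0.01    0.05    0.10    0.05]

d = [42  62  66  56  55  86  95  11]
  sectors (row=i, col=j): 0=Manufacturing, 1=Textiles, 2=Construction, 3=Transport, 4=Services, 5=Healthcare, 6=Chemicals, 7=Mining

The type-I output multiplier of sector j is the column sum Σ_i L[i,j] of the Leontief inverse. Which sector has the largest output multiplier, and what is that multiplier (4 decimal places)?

Manufacturing (1.9053)

Form M = I − A:
  [  0.93   -0.09   -0.03   -0.08   -0.04   -0.02   -0.02   -0.03]
  [ -0.05    0.97   -0.04   -0.05   -0.02   -0.09   -0.05   -0.06]
  [ -0.09   -0.02    0.97   -0.05   -0.10   -0.07   -0.01   -0.04]
  [ -0.06   -0.09   -0.06    0.99   -0.09   -0.09   -0.10   -0.04]
  [ -0.07   -0.05   -0.04   -0.07    0.90   -0.08   -0.04   -0.04]
  [ -0.08   -0.03   -0.01   -0.10   -0.10    0.96   -0.01   -0.05]
  [ -0.07   -0.05   -0.09   -0.02   -0.01   -0.05    0.97   -0.05]
  [ -0.03   -0.08   -0.04   -0.03   -0.01   -0.05   -0.10    0.95]
Leontief inverse L = M⁻¹:
  [  1.1122    0.1285    0.0579    0.1140    0.0783    0.0625    0.0519    0.0598]
  [  0.0940    1.0677    0.0672    0.0866    0.0603    0.1290    0.0797    0.0904]
  [  0.1379    0.0623    1.0575    0.0925    0.1480    0.1127    0.0411    0.0710]
  [  0.1217    0.1376    0.0986    1.0620    0.1442    0.1456    0.1360    0.0823]
  [  0.1269    0.0984    0.0747    0.1181    1.1555    0.1328    0.0777    0.0781]
  [  0.1279    0.0762    0.0408    0.1399    0.1481    1.0867    0.0472    0.0824]
  [  0.1121    0.0838    0.1143    0.0548    0.0472    0.0866    1.0553    0.0780]
  [  0.0726    0.1148    0.0701    0.0627    0.0433    0.0899    0.1288    1.0811]
Total output x = L · d:
  x_0 = 1.1122·42 + 0.1285·62 + 0.0579·66 + 0.1140·56 + 0.0783·55 + 0.0625·86 + 0.0519·95 + 0.0598·11 = 80.1640
  x_1 = 0.0940·42 + 1.0677·62 + 0.0672·66 + 0.0866·56 + 0.0603·55 + 0.1290·86 + 0.0797·95 + 0.0904·11 = 102.4061
  x_2 = 0.1379·42 + 0.0623·62 + 1.0575·66 + 0.0925·56 + 0.1480·55 + 0.1127·86 + 0.0411·95 + 0.0710·11 = 107.1423
  x_3 = 0.1217·42 + 0.1376·62 + 0.0986·66 + 1.0620·56 + 0.1442·55 + 0.1456·86 + 0.1360·95 + 0.0823·11 = 113.9048
  x_4 = 0.1269·42 + 0.0984·62 + 0.0747·66 + 0.1181·56 + 1.1555·55 + 0.1328·86 + 0.0777·95 + 0.0781·11 = 106.1870
  x_5 = 0.1279·42 + 0.0762·62 + 0.0408·66 + 0.1399·56 + 0.1481·55 + 1.0867·86 + 0.0472·95 + 0.0824·11 = 127.6140
  x_6 = 0.1121·42 + 0.0838·62 + 0.1143·66 + 0.0548·56 + 0.0472·55 + 0.0866·86 + 1.0553·95 + 0.0780·11 = 131.6723
  x_7 = 0.0726·42 + 0.1148·62 + 0.0701·66 + 0.0627·56 + 0.0433·55 + 0.0899·86 + 0.1288·95 + 1.0811·11 = 52.5369
Output multipliers (column sums of L):
  Manufacturing: 1.9053
  Textiles: 1.7693
  Construction: 1.5812
  Transport: 1.7306
  Services: 1.8249
  Healthcare: 1.8456
  Chemicals: 1.6177
  Mining: 1.6231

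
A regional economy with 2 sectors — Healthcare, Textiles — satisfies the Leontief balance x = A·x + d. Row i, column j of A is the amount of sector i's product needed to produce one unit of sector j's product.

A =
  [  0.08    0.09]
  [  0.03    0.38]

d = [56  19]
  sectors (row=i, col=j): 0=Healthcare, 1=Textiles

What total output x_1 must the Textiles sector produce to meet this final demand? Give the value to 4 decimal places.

Form M = I − A:
  [  0.92   -0.09]
  [ -0.03    0.62]
Leontief inverse L = M⁻¹:
  [  1.0921    0.1585]
  [  0.0528    1.6206]
Total output x = L · d:
  x_0 = 1.0921·56 + 0.1585·19 = 64.1712
  x_1 = 0.0528·56 + 1.6206·19 = 33.7502

33.7502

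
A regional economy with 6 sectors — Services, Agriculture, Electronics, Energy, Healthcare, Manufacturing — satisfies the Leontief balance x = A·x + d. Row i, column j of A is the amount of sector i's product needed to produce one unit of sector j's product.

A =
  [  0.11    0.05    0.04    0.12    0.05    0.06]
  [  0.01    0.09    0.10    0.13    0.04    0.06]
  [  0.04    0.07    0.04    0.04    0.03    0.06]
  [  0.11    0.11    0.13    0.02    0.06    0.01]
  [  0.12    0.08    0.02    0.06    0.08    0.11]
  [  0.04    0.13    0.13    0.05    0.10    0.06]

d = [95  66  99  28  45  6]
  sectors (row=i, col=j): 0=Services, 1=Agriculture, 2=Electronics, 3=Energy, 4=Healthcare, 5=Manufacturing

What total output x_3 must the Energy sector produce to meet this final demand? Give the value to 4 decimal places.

79.0571

Form M = I − A:
  [  0.89   -0.05   -0.04   -0.12   -0.05   -0.06]
  [ -0.01    0.91   -0.10   -0.13   -0.04   -0.06]
  [ -0.04   -0.07    0.96   -0.04   -0.03   -0.06]
  [ -0.11   -0.11   -0.13    0.98   -0.06   -0.01]
  [ -0.12   -0.08   -0.02   -0.06    0.92   -0.11]
  [ -0.04   -0.13   -0.13   -0.05   -0.10    0.94]
Leontief inverse L = M⁻¹:
  [  1.1680    0.1155    0.0998    0.1733    0.0941    0.1012]
  [  0.0576    1.1573    0.1621    0.1772    0.0811    0.0993]
  [  0.0711    0.1140    1.0800    0.0760    0.0586    0.0884]
  [  0.1590    0.1695    0.1799    1.0786    0.0982    0.0554]
  [  0.1807    0.1539    0.0856    0.1235    1.1318    0.1606]
  [  0.0952    0.2061    0.1947    0.1129    0.1489    1.1141]
Total output x = L · d:
  x_0 = 1.1680·95 + 0.1155·66 + 0.0998·99 + 0.1733·28 + 0.0941·45 + 0.1012·6 = 138.1649
  x_1 = 0.0576·95 + 1.1573·66 + 0.1621·99 + 0.1772·28 + 0.0811·45 + 0.0993·6 = 107.1008
  x_2 = 0.0711·95 + 0.1140·66 + 1.0800·99 + 0.0760·28 + 0.0586·45 + 0.0884·6 = 126.4879
  x_3 = 0.1590·95 + 0.1695·66 + 0.1799·99 + 1.0786·28 + 0.0982·45 + 0.0554·6 = 79.0571
  x_4 = 0.1807·95 + 0.1539·66 + 0.0856·99 + 0.1235·28 + 1.1318·45 + 0.1606·6 = 91.1441
  x_5 = 0.0952·95 + 0.2061·66 + 0.1947·99 + 0.1129·28 + 0.1489·45 + 1.1141·6 = 58.4685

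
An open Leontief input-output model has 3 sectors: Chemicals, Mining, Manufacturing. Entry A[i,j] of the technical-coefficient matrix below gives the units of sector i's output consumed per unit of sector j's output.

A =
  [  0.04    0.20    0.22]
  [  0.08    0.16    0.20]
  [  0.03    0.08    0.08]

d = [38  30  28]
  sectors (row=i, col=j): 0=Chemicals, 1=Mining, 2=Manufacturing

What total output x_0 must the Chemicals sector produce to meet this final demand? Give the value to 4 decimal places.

Form M = I − A:
  [  0.96   -0.20   -0.22]
  [ -0.08    0.84   -0.20]
  [ -0.03   -0.08    0.92]
Leontief inverse L = M⁻¹:
  [  1.0755    0.2865    0.3195]
  [  0.1131    1.2458    0.2979]
  [  0.0449    0.1177    1.1233]
Total output x = L · d:
  x_0 = 1.0755·38 + 0.2865·30 + 0.3195·28 = 58.4104
  x_1 = 0.1131·38 + 1.2458·30 + 0.2979·28 = 50.0125
  x_2 = 0.0449·38 + 0.1177·30 + 1.1233·28 = 36.6884

58.4104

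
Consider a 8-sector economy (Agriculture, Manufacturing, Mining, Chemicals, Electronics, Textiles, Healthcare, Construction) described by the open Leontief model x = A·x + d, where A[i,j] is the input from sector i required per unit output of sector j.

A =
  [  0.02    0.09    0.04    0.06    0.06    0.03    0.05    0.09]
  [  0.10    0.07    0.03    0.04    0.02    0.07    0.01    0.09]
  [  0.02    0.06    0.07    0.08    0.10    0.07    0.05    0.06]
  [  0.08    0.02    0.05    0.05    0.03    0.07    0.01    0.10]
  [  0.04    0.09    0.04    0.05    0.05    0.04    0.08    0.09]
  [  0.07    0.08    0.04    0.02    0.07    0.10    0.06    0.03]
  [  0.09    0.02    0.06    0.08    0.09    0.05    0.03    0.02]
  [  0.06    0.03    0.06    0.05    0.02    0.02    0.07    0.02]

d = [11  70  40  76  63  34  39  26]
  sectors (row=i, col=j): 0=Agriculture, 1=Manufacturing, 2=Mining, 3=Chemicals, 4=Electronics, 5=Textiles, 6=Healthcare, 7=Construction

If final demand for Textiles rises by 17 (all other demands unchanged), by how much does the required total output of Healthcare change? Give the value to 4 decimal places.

1.5936

Form M = I − A:
  [  0.98   -0.09   -0.04   -0.06   -0.06   -0.03   -0.05   -0.09]
  [ -0.10    0.93   -0.03   -0.04   -0.02   -0.07   -0.01   -0.09]
  [ -0.02   -0.06    0.93   -0.08   -0.10   -0.07   -0.05   -0.06]
  [ -0.08   -0.02   -0.05    0.95   -0.03   -0.07   -0.01   -0.10]
  [ -0.04   -0.09   -0.04   -0.05    0.95   -0.04   -0.08   -0.09]
  [ -0.07   -0.08   -0.04   -0.02   -0.07    0.90   -0.06   -0.03]
  [ -0.09   -0.02   -0.06   -0.08   -0.09   -0.05    0.97   -0.02]
  [ -0.06   -0.03   -0.06   -0.05   -0.02   -0.02   -0.07    0.98]
Leontief inverse L = M⁻¹:
  [  1.0690    0.1325    0.0773    0.1006    0.0978    0.0719    0.0840    0.1382]
  [  0.1443    1.1156    0.0653    0.0779    0.0572    0.1108    0.0446    0.1372]
  [  0.0751    0.1126    1.1142    0.1277    0.1486    0.1222    0.0921    0.1177]
  [  0.1203    0.0620    0.0854    1.0872    0.0675    0.1087    0.0451    0.1434]
  [  0.0935    0.1366    0.0809    0.0951    1.0933    0.0857    0.1170    0.1412]
  [  0.1213    0.1331    0.0790    0.0629    0.1166    1.1491    0.0990    0.0825]
  [  0.1336    0.0682    0.0979    0.1223    0.1336    0.0937    1.0670    0.0739]
  [  0.0945    0.0627    0.0896    0.0838    0.0545    0.0527    0.0951    1.0574]
Total output x = L · d:
  x_0 = 1.0690·11 + 0.1325·70 + 0.0773·40 + 0.1006·76 + 0.0978·63 + 0.0719·34 + 0.0840·39 + 0.1382·26 = 47.2464
  x_1 = 0.1443·11 + 1.1156·70 + 0.0653·40 + 0.0779·76 + 0.0572·63 + 0.1108·34 + 0.0446·39 + 0.1372·26 = 100.8878
  x_2 = 0.0751·11 + 0.1126·70 + 1.1142·40 + 0.1277·76 + 0.1486·63 + 0.1222·34 + 0.0921·39 + 0.1177·26 = 83.1464
  x_3 = 0.1203·11 + 0.0620·70 + 0.0854·40 + 1.0872·76 + 0.0675·63 + 0.1087·34 + 0.0451·39 + 0.1434·26 = 105.1417
  x_4 = 0.0935·11 + 0.1366·70 + 0.0809·40 + 0.0951·76 + 1.0933·63 + 0.0857·34 + 0.1170·39 + 0.1412·26 = 101.0770
  x_5 = 0.1213·11 + 0.1331·70 + 0.0790·40 + 0.0629·76 + 0.1166·63 + 1.1491·34 + 0.0990·39 + 0.0825·26 = 71.0134
  x_6 = 0.1336·11 + 0.0682·70 + 0.0979·40 + 0.1223·76 + 0.1336·63 + 0.0937·34 + 1.0670·39 + 0.0739·26 = 74.5915
  x_7 = 0.0945·11 + 0.0627·70 + 0.0896·40 + 0.0838·76 + 0.0545·63 + 0.0527·34 + 0.0951·39 + 1.0574·26 = 51.8066
Δx_6 = L[6,5] · Δd_5 = 0.0937 · 17 = 1.5936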